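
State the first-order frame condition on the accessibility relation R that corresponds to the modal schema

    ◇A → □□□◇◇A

This is a Sahlqvist (Geach-type) schema ◇^1□^0A → □^3◇^2A.
Minimal-valuation argument: fix x; take any y with xR^1y and any z with xR^3z. Set V(A) to the set of worlds R-reachable from y in exactly 0 steps. Then □^0A holds at y, so the antecedent holds at x; validity forces ◇^2A at z, giving a w with zR^2w and yR^0w.
First-order correspondent: ∀x ∀y ∀z ((xRy ∧ xR³z) → ∃w (y = w ∧ zR²w)).

∀x ∀y ∀z ((xRy ∧ xR³z) → ∃w (y = w ∧ zR²w))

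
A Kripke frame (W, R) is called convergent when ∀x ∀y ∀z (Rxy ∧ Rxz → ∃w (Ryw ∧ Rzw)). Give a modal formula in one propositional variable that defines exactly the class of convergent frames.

A defining formula is ◇□ψ → □◇ψ (the .2 axiom).

◇□ψ → □◇ψ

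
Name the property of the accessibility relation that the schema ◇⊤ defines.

This is a form of the D axiom.
It corresponds to seriality: ∀x ∃y Rxy.

seriality: ∀x ∃y Rxy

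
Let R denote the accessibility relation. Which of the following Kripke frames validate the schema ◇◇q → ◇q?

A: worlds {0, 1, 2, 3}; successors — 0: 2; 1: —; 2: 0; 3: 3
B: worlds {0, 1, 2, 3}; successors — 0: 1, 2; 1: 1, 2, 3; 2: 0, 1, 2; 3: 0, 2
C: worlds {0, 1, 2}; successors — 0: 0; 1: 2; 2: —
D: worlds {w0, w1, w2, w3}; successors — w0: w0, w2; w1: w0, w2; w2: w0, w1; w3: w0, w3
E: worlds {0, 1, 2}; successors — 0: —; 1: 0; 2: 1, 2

C

Frame correspondent (Sahlqvist): ∀x ∀y ∀z (Rxy ∧ Ryz → Rxz) — i.e. transitivity.
A: fails — R20 and R02 but not R22.
B: fails — R32 and R21 but not R31.
C: condition met.
D: fails — Rw1w2 and Rw2w1 but not Rw1w1.
E: fails — R21 and R10 but not R20.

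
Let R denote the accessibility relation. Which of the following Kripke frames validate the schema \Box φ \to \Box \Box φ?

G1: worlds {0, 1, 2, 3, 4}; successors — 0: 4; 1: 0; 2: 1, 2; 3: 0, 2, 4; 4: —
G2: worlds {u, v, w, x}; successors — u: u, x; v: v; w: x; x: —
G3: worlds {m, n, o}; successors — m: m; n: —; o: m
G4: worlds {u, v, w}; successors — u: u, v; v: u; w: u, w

G2, G3

This is the axiom for transitivity; its first-order frame correspondent is \forall x \forall y \forall z (Rxy \wedge Ryz \to Rxz).
G1: fails — R10 and R04 but not R14.
G2: holds.
G3: holds.
G4: fails — Rwu and Ruv but not Rwv.
Valid on: G2, G3.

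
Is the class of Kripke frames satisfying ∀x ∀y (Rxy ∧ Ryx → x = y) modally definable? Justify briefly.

Any modally definable frame class is closed under surjective bounded morphisms.
The 8-cycle (worlds a,b,c,d,e,f,g,h with a→b→c→d→e→f→g→h→a) is antisymmetric. Sending even-indexed worlds to • and odd-indexed worlds to ∘ is a surjective bounded morphism onto the two-world frame with •↔∘, which is not antisymmetric.
So the class is not modally definable.

No — not modally definable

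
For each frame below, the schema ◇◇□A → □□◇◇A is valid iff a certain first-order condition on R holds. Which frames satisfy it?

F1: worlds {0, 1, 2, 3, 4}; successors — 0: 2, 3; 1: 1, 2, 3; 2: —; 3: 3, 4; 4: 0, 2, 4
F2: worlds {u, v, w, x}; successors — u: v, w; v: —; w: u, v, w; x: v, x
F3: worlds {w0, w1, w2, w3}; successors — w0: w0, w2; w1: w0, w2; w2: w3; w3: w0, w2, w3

F3

This is the axiom for a generalized confluence (Geach) condition; its first-order frame correspondent is ∀x ∀y ∀z ((xR²y ∧ xR²z) → ∃w (yRw ∧ zR²w)).
F1: fails — 1R²1, 1R²2 but no w with 1Rw and 2R²w.
F2: fails — uR²u, uR²v but no t with uRt and vR²t.
F3: condition met.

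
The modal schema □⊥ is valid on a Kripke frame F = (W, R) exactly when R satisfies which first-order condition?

□⊥ is valid iff no world has any successor (otherwise □⊥ fails at any world with one).
Conversely, any frame satisfying ∀x ∀y ¬Rxy validates the schema.
So the correspondent is emptiness of R.

emptiness of R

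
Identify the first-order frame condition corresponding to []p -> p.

reflexivity: forall x Rxx

Suppose □p→p is valid. At any x set V(p)={w : Rxw}. Then □p holds at x, so p holds at x, i.e. Rxx.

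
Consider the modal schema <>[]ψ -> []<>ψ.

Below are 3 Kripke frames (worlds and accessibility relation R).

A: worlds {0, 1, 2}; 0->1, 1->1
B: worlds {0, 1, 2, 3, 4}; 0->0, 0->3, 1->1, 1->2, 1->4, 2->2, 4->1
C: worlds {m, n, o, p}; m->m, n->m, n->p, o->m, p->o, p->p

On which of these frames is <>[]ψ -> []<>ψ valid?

Frame correspondent (Sahlqvist): forall x forall y forall z (Rxy & Rxz -> exists w (Ryw & Rzw)) — i.e. convergence.
A: holds.
B: fails — R00 and R03 but 0 and 3 have no common successor.
C: fails — Rnm and Rnp but m and p have no common successor.

A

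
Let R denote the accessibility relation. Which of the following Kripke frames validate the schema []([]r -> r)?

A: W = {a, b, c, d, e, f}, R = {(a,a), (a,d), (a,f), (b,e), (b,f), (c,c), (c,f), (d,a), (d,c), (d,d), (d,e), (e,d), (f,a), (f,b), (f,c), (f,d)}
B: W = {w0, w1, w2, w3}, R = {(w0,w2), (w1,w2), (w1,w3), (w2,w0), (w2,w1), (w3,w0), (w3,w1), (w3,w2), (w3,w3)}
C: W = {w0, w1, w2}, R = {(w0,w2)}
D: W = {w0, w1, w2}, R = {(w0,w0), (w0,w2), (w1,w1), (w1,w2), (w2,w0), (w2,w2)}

D

The schema corresponds to shift-reflexivity: forall x forall y (Rxy -> Ryy).
A: fails — Rcf but not Rff.
B: fails — Rw1w2 but not Rw2w2.
C: fails — Rw0w2 but not Rw2w2.
D: ✓.
Valid on: D.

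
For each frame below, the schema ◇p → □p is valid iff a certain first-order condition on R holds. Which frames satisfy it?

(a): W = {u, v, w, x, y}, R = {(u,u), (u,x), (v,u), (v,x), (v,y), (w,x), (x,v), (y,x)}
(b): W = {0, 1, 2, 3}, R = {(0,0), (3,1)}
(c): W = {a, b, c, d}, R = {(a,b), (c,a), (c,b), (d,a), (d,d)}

Frame correspondent (Sahlqvist): ∀x ∀y ∀z (Rxy ∧ Rxz → y = z) — i.e. partial functionality.
(a): fails — u sees both u and x.
(b): holds.
(c): fails — c sees both a and b.
Valid on: (b).

(b)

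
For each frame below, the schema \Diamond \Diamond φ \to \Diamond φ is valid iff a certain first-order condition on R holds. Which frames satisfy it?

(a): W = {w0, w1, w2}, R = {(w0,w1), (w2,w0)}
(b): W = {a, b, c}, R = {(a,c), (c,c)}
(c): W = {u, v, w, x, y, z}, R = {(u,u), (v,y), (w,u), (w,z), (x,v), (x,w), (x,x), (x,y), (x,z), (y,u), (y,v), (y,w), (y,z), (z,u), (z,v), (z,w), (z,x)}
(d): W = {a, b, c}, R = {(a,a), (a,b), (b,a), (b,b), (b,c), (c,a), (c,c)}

(b)

This is the axiom for transitivity; its first-order frame correspondent is \forall x \forall y \forall z (Rxy \wedge Ryz \to Rxz).
(a): fails — Rw2w0 and Rw0w1 but not Rw2w1.
(b): condition met.
(c): fails — Rxw and Rwu but not Rxu.
(d): fails — Rab and Rbc but not Rac.
Valid on: (b).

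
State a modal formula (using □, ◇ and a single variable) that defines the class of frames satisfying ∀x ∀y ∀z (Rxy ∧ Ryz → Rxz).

The condition is transitivity. The 4 schema □s → □□s defines it.
Suppose □s→□□s is valid. Take Rxy, Ryz and set V(s)={w : Rxw}. Then □s at x, so □□s at x, so □s at y, so s at z, i.e. Rxz.

□s → □□s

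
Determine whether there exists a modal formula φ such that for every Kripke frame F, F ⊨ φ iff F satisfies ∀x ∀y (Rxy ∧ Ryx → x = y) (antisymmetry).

Any modally definable frame class is closed under surjective bounded morphisms.
The 8-cycle (worlds w0,w1,w2,w3,w4,w5,w6,w7 with w0→w1→w2→w3→w4→w5→w6→w7→w0) is antisymmetric. Sending even-indexed worlds to • and odd-indexed worlds to ∘ is a surjective bounded morphism onto the two-world frame with •↔∘, which is not antisymmetric.
Hence antisymmetry is not modally definable.

No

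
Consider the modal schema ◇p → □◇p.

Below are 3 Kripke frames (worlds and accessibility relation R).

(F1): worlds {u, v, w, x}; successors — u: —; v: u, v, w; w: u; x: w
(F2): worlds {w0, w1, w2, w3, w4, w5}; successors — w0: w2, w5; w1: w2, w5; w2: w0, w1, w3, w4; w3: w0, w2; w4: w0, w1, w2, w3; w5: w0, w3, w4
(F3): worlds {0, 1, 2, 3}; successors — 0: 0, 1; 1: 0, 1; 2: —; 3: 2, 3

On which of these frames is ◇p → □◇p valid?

none

Frame correspondent (Sahlqvist): ∀x ∀y ∀z (Rxy ∧ Rxz → Ryz) — i.e. the Euclidean property.
(F1): fails — Rvw and Rvv but not Rwv.
(F2): fails — Rw0w5 and Rw0w5 but not Rw5w5.
(F3): fails — R32 and R32 but not R22.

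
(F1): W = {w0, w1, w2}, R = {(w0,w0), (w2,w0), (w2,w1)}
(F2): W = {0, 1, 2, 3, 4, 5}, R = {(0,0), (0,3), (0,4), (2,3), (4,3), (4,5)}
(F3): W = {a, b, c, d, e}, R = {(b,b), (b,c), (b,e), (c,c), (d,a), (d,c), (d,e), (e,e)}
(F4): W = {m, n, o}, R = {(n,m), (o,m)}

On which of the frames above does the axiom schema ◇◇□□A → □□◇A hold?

Frame correspondent (Sahlqvist): ∀x ∀y ∀z ((xR²y ∧ xR²z) → ∃w (yR²w ∧ zRw)) — i.e. a generalized confluence (Geach) condition.
(F1): satisfies the condition.
(F2): fails — 0R²0, 0R²3 but no w with 0R²w and 3Rw.
(F3): fails — bR²c, bR²e but no w with cR²w and eRw.
(F4): satisfies the condition.
Valid on: (F1), (F4).

(F1), (F4)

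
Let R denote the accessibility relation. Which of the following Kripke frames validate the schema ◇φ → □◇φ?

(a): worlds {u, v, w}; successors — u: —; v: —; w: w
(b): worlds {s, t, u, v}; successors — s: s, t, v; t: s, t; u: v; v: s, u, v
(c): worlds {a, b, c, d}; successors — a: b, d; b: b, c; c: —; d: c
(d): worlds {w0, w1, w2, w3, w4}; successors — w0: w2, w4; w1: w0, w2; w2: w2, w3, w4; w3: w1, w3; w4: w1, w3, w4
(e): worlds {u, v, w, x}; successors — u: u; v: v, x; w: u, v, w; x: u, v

The schema corresponds to the Euclidean property: ∀x ∀y ∀z (Rxy ∧ Rxz → Ryz).
(a): condition met.
(b): fails — Rsv and Rst but not Rvt.
(c): fails — Rab and Rad but not Rbd.
(d): fails — Rw0w4 and Rw0w2 but not Rw4w2.
(e): fails — Rvx and Rvx but not Rxx.
Valid on: (a).

(a)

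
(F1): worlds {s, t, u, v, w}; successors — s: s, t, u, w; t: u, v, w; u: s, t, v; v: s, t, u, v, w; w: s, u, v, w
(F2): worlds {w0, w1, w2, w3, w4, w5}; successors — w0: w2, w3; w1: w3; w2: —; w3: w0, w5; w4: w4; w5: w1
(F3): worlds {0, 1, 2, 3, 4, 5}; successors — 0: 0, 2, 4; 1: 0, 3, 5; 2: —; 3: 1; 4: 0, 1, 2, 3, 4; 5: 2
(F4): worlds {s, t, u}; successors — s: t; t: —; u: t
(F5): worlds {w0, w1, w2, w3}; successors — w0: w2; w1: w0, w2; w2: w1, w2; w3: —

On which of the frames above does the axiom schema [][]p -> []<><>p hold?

Frame correspondent (Sahlqvist): forall x forall z (xRz -> exists w (x R^2 w & z R^2 w)) — i.e. a generalized confluence (Geach) condition.
(F1): satisfies the condition.
(F2): fails — w0Rw2 but no w with w0R²w and w2R²w.
(F3): fails — 0R2 but no w with 0R²w and 2R²w.
(F4): fails — sRt but no w with sR²w and tR²w.
(F5): satisfies the condition.

(F1), (F5)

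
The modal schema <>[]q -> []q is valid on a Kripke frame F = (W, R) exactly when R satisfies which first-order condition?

the Euclidean property

Equivalently (dual form): ◇q → □◇q.
Suppose ◇q→□◇q is valid. Take Rxy, Rxz and set V(q)={y}. Then ◇q at x, so □◇q at x, so ◇q at z, so some w with Rzw has q; w=y, i.e. Rzy. By symmetry of the argument, Ryz.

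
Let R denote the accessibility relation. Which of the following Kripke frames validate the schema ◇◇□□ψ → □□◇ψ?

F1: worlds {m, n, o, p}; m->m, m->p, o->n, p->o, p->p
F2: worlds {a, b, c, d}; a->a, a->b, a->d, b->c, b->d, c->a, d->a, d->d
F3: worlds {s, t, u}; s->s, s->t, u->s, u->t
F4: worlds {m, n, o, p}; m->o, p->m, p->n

F2

Frame correspondent (Sahlqvist): ∀x ∀y ∀z ((xR²y ∧ xR²z) → ∃w (yR²w ∧ zRw)) — i.e. a generalized confluence (Geach) condition.
F1: fails — mR²m, mR²o but no w with mR²w and oRw.
F2: ✓.
F3: fails — sR²s, sR²t but no w with sR²w and tRw.
F4: fails — pR²o, pR²o but no w with oR²w and oRw.
Valid on: F2.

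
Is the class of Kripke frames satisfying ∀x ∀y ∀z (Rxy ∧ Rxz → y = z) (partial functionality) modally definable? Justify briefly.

Yes — defined by ◇r → □r

The condition is partial functionality. A defining modal formula is ◇r → □r.
Suppose ◇r→□r is valid. Take Rxy, Rxz and set V(r)={y}. Then ◇r at x, so □r at x, so r at z, i.e. z=y.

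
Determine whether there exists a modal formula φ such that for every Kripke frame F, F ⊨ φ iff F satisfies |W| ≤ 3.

Any modally definable frame class is closed under disjoint unions.
Any modal formula valid on each of 4 disjoint one-world frames is valid on their disjoint union (validity is preserved under disjoint unions). Each one-world frame has |W|=1≤3, but the union has |W|=4.
Hence having at most 3 worlds is not modally definable.

Not modally definable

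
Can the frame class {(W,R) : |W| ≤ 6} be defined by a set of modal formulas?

Not definable by any modal formula

Any modally definable frame class is closed under disjoint unions.
Any modal formula valid on each of 7 disjoint one-world frames is valid on their disjoint union (validity is preserved under disjoint unions). Each one-world frame has |W|=1≤6, but the union has |W|=7.
Hence having at most 6 worlds is not modally definable.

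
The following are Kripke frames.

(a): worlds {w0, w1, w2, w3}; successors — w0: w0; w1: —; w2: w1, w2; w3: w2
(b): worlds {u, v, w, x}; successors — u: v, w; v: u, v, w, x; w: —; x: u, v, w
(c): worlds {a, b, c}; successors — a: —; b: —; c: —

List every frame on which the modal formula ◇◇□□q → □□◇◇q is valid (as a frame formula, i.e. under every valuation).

The schema corresponds to a generalized confluence (Geach) condition: ∀x ∀y ∀z ((xR²y ∧ xR²z) → ∃w (yR²w ∧ zR²w)).
(a): fails — w2R²w1, w2R²w1 but no w with w1R²w and w1R²w.
(b): fails — uR²u, uR²w but no t with uR²t and wR²t.
(c): ✓.
Valid on: (c).

(c)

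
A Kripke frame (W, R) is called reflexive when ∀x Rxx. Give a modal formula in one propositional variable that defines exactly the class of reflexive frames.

□ψ → ψ

The condition is reflexivity. The T schema □ψ → ψ defines it.
Suppose □ψ→ψ is valid. At any x set V(ψ)={w : Rxw}. Then □ψ holds at x, so ψ holds at x, i.e. Rxx.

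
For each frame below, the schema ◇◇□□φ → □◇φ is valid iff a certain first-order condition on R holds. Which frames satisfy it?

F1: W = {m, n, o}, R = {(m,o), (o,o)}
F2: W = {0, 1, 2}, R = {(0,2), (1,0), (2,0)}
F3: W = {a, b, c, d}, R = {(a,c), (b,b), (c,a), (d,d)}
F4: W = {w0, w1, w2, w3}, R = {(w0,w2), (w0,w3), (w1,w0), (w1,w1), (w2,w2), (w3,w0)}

F1, F2, F3

This is the axiom for a generalized confluence (Geach) condition; its first-order frame correspondent is ∀x ∀y ∀z ((xR²y ∧ xRz) → ∃w (yR²w ∧ zRw)).
F1: satisfies the condition.
F2: satisfies the condition.
F3: satisfies the condition.
F4: fails — w0R²w2, w0Rw3 but no w with w2R²w and w3Rw.
Valid on: F1, F2, F3.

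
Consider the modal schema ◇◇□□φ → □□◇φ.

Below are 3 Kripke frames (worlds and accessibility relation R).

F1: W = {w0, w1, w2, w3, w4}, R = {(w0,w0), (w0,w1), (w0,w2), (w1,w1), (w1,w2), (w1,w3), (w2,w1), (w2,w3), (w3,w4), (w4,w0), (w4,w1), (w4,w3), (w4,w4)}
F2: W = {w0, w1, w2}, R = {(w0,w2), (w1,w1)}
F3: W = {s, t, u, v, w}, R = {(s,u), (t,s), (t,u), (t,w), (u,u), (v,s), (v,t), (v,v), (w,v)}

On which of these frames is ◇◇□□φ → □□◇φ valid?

This is the axiom for a generalized confluence (Geach) condition; its first-order frame correspondent is ∀x ∀y ∀z ((xR²y ∧ xR²z) → ∃w (yR²w ∧ zRw)).
F1: fails — w0R²w0, w0R²w3 but no w with w0R²w and w3Rw.
F2: holds.
F3: fails — tR²u, tR²v but no w* with uR²w* and vRw*.

F2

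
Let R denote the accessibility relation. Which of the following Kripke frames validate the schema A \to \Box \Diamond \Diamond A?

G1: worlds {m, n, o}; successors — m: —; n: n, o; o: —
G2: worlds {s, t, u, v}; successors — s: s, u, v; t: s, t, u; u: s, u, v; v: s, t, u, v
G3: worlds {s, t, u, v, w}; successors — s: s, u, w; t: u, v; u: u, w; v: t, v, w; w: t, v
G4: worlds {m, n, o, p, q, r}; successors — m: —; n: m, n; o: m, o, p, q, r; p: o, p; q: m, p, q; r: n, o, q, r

Frame correspondent (Sahlqvist): \forall x \forall z (xRz \to \exists w (x = w \wedge z R^2 w)) — i.e. a generalized confluence (Geach) condition.
G1: fails — nRo but no w with n=w and oR²w.
G2: ✓.
G3: fails — sRu but no w* with s=w* and uR²w*.
G4: fails — nRm but no w with n=w and mR²w.
Valid on: G2.

G2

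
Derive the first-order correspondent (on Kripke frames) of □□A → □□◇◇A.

This is a Sahlqvist (Geach-type) schema ◇^0□^2A → □^2◇^2A.
Minimal-valuation argument: fix x; take any y with xR^0y and any z with xR^2z. Set V(A) to the set of worlds R-reachable from y in exactly 2 steps. Then □^2A holds at y, so the antecedent holds at x; validity forces ◇^2A at z, giving a w with zR^2w and yR^2w.
First-order correspondent: ∀x ∀z (xR²z → ∃w (xR²w ∧ zR²w)).

∀x ∀z (xR²z → ∃w (xR²w ∧ zR²w))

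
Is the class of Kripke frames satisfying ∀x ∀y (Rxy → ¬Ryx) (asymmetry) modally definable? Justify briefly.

If a class were modally definable it would be closed under surjective bounded morphisms (Goldblatt–Thomason).
The 4-cycle (worlds s,t,u,v with s→t→u→v→s) is asymmetric. Mapping every world to a single reflexive point • is a surjective bounded morphism, and the reflexive point is not asymmetric (R•• but asymmetry requires ¬R••).
So no modal formula (or set of formulas) defines exactly the asymmetric frames.

No — not modally definable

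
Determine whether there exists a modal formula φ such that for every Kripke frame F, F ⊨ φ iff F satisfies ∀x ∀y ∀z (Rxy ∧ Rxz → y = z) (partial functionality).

The condition is partial functionality. A defining modal formula is ◇p → □p.
Suppose ◇p→□p is valid. Take Rxy, Rxz and set V(p)={y}. Then ◇p at x, so □p at x, so p at z, i.e. z=y.

Yes, by ◇p → □p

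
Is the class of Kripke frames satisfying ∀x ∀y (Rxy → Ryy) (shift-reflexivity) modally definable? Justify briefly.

This is a Sahlqvist condition; the T□ axiom □(□q → q) defines it.
Suppose □(□q→q) is valid. Take Rxy and set V(q)={w : Ryw}. Then at y, □q holds; since □(□q→q) at x, □q→q at y, so q at y, i.e. Ryy.

Definable; □(□q → q) defines it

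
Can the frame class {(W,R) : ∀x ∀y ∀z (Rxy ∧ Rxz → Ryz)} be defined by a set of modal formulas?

This is a Sahlqvist condition; the 5 axiom ◇r → □◇r defines it.
Suppose ◇r→□◇r is valid. Take Rxy, Rxz and set V(r)={y}. Then ◇r at x, so □◇r at x, so ◇r at z, so some w with Rzw has r; w=y, i.e. Rzy. By symmetry of the argument, Ryz.

Yes — defined by ◇r → □◇r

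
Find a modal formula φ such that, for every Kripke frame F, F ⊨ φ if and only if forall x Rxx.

□r → r

The condition is reflexivity. The T schema □r → r defines it.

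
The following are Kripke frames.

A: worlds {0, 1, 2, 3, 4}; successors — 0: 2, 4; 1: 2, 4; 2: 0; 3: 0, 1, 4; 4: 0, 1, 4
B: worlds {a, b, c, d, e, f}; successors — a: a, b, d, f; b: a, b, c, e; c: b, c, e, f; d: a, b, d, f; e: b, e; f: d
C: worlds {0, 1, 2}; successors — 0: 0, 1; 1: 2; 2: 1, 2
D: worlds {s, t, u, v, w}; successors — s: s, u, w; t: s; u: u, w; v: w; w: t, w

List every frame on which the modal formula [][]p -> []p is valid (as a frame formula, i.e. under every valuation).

The schema corresponds to density: forall x forall y (Rxy -> exists z (Rxz & Rzy)).
A: fails — R02 but no z with R0z and Rz2.
B: satisfies the condition.
C: satisfies the condition.
D: satisfies the condition.

B, C, D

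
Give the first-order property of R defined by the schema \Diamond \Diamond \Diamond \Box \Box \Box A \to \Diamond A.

This is a Sahlqvist (Geach-type) schema ◇^3□^3A → □^0◇^1A.
Minimal-valuation argument: fix x; take any y with xR^3y and any z with xR^0z. Set V(A) to the set of worlds R-reachable from y in exactly 3 steps. Then □^3A holds at y, so the antecedent holds at x; validity forces ◇^1A at z, giving a w with zR^1w and yR^3w.
First-order correspondent: \forall x \forall y (x R^3 y \to \exists w (y R^3 w \wedge xRw)).

\forall x \forall y (x R^3 y \to \exists w (y R^3 w \wedge xRw))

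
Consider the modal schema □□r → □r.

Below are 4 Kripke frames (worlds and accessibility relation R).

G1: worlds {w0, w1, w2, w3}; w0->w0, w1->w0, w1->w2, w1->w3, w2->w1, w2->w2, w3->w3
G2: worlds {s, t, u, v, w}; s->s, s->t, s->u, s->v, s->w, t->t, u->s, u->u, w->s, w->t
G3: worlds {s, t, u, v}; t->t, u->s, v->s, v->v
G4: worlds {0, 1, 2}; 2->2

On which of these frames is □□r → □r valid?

G1, G2, G4

This is the axiom for density; its first-order frame correspondent is ∀x ∀y (Rxy → ∃z (Rxz ∧ Rzy)).
G1: condition met.
G2: condition met.
G3: fails — Rus but no z with Ruz and Rzs.
G4: condition met.
Valid on: G1, G2, G4.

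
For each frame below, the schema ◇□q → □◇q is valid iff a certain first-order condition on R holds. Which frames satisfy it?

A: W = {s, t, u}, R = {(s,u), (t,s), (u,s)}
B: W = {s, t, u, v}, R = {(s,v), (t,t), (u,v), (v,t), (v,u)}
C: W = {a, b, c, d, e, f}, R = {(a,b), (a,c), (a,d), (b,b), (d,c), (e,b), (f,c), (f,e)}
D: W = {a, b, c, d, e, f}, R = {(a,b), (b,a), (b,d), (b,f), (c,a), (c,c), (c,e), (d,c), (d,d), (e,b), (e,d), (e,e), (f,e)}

A

This is the axiom for convergence; its first-order frame correspondent is ∀x ∀y ∀z (Rxy ∧ Rxz → ∃w (Ryw ∧ Rzw)).
A: condition met.
B: fails — Rvt and Rvu but t and u have no common successor.
C: fails — Rab and Rac but b and c have no common successor.
D: fails — Rbf and Rba but f and a have no common successor.
Valid on: A.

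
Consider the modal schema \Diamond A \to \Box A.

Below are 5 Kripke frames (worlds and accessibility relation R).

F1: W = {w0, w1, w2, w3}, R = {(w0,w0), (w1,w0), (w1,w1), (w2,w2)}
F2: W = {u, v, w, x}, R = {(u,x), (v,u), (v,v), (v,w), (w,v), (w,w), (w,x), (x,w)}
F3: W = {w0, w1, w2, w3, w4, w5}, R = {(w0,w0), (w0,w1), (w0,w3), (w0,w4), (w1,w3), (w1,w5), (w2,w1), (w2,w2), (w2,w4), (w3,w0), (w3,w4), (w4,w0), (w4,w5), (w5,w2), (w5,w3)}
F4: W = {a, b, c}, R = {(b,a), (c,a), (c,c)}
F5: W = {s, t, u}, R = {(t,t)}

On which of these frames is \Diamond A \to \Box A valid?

Frame correspondent (Sahlqvist): \forall x \forall y \forall z (Rxy \wedge Rxz \to y = z) — i.e. partial functionality.
F1: fails — w1 sees both w0 and w1.
F2: fails — v sees both u and v.
F3: fails — w0 sees both w0 and w1.
F4: fails — c sees both a and c.
F5: holds.
Valid on: F5.

F5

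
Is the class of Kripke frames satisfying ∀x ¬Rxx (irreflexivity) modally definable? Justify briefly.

If a class were modally definable it would be closed under surjective bounded morphisms (Goldblatt–Thomason).
The 2-cycle (worlds a,b with a→b→a) is irreflexive, and the map sending every world to a single reflexive point • is a surjective bounded morphism (forth: every edge maps to (•,•); back: every world has a successor). So any modal formula valid on the 2-cycle is also valid on the reflexive point, which is not irreflexive.
So no modal formula (or set of formulas) defines exactly the irreflexive frames.

No — not modally definable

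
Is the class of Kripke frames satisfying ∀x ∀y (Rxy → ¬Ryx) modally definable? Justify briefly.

Not modally definable

Modal frame validity is preserved under surjective bounded morphisms.
The 4-cycle (worlds 0,1,2,3 with 0→1→2→3→0) is asymmetric. Mapping every world to a single reflexive point • is a surjective bounded morphism, and the reflexive point is not asymmetric (R•• but asymmetry requires ¬R••).
So the class is not modally definable.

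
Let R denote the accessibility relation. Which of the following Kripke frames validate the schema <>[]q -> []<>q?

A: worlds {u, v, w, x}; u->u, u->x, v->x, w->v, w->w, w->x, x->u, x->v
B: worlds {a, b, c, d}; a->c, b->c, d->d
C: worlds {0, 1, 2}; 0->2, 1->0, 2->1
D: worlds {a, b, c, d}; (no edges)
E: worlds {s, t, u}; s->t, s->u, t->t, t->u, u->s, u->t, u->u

C, D, E

Frame correspondent (Sahlqvist): forall x forall y forall z (Rxy & Rxz -> exists w (Ryw & Rzw)) — i.e. convergence.
A: fails — Rwx and Rwv but x and v have no common successor.
B: fails — Rac and Rac but c and c have no common successor.
C: ✓.
D: ✓.
E: ✓.
Valid on: C, D, E.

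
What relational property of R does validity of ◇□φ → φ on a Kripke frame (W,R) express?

This is a form of the B axiom.
It corresponds to symmetry: ∀x ∀y (Rxy → Ryx).

Symmetry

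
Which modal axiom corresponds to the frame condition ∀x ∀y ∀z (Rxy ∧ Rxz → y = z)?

◇s → □s

The condition is partial functionality. The CD schema ◇s → □s defines it.
Suppose ◇s→□s is valid. Take Rxy, Rxz and set V(s)={y}. Then ◇s at x, so □s at x, so s at z, i.e. z=y.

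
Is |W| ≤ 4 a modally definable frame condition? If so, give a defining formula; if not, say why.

Modal frame validity is preserved under disjoint unions.
Any modal formula valid on each of 5 disjoint one-world frames is valid on their disjoint union (validity is preserved under disjoint unions). Each one-world frame has |W|=1≤4, but the union has |W|=5.
So the class is not modally definable.

No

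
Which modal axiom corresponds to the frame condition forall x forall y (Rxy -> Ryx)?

The condition is symmetry. The B schema p → □◇p defines it.
Suppose p→□◇p is valid. Take Rxy and set V(p)={x}. Then p at x, so □◇p at x, so ◇p at y, so some z with Ryz has p; z=x, i.e. Ryx.

p → □◇p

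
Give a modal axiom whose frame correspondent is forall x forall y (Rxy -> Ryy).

□(□p → p)

A defining formula is □(□p → p) (the T□ axiom).
Suppose □(□p→p) is valid. Take Rxy and set V(p)={w : Ryw}. Then at y, □p holds; since □(□p→p) at x, □p→p at y, so p at y, i.e. Ryy.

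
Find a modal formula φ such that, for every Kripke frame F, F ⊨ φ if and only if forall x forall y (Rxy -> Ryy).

A defining formula is □(□s → s) (the T□ axiom).

□(□s → s)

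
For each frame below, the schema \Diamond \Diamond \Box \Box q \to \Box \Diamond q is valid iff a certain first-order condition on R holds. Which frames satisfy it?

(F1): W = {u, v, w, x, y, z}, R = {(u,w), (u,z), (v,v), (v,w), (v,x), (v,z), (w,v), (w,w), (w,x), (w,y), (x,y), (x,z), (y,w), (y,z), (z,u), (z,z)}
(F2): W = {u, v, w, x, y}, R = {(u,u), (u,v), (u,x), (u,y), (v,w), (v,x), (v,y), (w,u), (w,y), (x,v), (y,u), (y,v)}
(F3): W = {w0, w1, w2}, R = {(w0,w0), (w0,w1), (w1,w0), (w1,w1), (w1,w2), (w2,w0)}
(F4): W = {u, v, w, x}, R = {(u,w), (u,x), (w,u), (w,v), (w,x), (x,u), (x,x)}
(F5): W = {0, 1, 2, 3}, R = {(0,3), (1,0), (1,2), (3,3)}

(F1), (F3)

This is the axiom for a generalized confluence (Geach) condition; its first-order frame correspondent is \forall x \forall y \forall z ((x R^2 y \wedge xRz) \to \exists w (y R^2 w \wedge zRw)).
(F1): holds.
(F2): fails — uR²x, uRx but no t with xR²t and xRt.
(F3): holds.
(F4): fails — uR²v, uRw but no t with vR²t and wRt.
(F5): fails — 1R²3, 1R2 but no w with 3R²w and 2Rw.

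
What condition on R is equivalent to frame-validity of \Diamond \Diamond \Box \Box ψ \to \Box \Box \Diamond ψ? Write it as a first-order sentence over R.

\forall x \forall y \forall z ((x R^2 y \wedge x R^2 z) \to \exists w (y R^2 w \wedge zRw))

This is a Sahlqvist (Geach-type) schema ◇^2□^2ψ → □^2◇^1ψ.
Minimal-valuation argument: fix x; take any y with xR^2y and any z with xR^2z. Set V(ψ) to the set of worlds R-reachable from y in exactly 2 steps. Then □^2ψ holds at y, so the antecedent holds at x; validity forces ◇^1ψ at z, giving a w with zR^1w and yR^2w.
First-order correspondent: \forall x \forall y \forall z ((x R^2 y \wedge x R^2 z) \to \exists w (y R^2 w \wedge zRw)).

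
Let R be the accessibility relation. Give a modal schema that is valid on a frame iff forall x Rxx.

□r → r

This is reflexivity; the standard corresponding axiom is T: □r → r.
Suppose □r→r is valid. At any x set V(r)={w : Rxw}. Then □r holds at x, so r holds at x, i.e. Rxx.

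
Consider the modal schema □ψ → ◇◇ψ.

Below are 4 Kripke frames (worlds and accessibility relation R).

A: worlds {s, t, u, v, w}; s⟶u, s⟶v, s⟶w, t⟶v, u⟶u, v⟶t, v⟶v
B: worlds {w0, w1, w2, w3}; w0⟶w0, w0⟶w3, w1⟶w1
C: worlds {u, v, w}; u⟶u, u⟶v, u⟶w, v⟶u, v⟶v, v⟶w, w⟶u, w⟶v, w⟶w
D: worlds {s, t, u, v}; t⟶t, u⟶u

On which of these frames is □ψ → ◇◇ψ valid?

This is the axiom for a generalized confluence (Geach) condition; its first-order frame correspondent is ∀x ∃w (xRw ∧ xR²w).
A: fails — at w but no w* with wRw* and wR²w*.
B: fails — at w2 but no w with w2Rw and w2R²w.
C: condition met.
D: fails — at s but no w with sRw and sR²w.

C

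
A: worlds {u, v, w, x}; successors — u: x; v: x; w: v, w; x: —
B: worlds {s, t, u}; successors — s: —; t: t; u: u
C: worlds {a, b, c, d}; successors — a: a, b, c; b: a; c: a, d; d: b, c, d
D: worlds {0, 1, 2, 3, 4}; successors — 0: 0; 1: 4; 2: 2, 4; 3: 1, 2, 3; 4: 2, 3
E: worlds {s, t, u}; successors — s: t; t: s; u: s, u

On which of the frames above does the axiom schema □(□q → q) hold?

This is the axiom for shift-reflexivity; its first-order frame correspondent is ∀x ∀y (Rxy → Ryy).
A: fails — Rvx but not Rxx.
B: satisfies the condition.
C: fails — Rdc but not Rcc.
D: fails — R31 but not R11.
E: fails — Rus but not Rss.

B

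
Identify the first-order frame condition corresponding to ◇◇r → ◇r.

Transitivity

This schema is equivalent to the 4 axiom □r → □□r.
Its frame correspondent is transitivity — ∀x ∀y ∀z (Rxy ∧ Ryz → Rxz).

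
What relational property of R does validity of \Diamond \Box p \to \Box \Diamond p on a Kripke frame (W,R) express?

Suppose ◇□p→□◇p is valid. Take Rxy, Rxz and set V(p)={w : Ryw}. Then □p at y so ◇□p at x, so □◇p at x, so ◇p at z, giving w with Rzw and Ryw.
The converse is a direct semantic check.
Frame condition: \forall x \forall y \forall z (Rxy \wedge Rxz \to \exists w (Ryw \wedge Rzw)).

convergence: \forall x \forall y \forall z (Rxy \wedge Rxz \to \exists w (Ryw \wedge Rzw))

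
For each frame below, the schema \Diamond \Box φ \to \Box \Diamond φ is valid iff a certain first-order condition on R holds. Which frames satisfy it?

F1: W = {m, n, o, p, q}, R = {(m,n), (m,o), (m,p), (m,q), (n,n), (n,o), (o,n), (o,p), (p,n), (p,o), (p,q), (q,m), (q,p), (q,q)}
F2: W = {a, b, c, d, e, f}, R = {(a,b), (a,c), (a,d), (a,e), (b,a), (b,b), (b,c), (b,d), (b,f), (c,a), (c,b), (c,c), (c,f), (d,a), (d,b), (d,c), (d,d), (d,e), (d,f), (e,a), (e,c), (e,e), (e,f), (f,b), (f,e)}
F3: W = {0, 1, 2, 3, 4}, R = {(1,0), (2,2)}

F2

The schema corresponds to convergence: \forall x \forall y \forall z (Rxy \wedge Rxz \to \exists w (Ryw \wedge Rzw)).
F1: fails — Rmq and Rmn but q and n have no common successor.
F2: ✓.
F3: fails — R10 and R10 but 0 and 0 have no common successor.
Valid on: F2.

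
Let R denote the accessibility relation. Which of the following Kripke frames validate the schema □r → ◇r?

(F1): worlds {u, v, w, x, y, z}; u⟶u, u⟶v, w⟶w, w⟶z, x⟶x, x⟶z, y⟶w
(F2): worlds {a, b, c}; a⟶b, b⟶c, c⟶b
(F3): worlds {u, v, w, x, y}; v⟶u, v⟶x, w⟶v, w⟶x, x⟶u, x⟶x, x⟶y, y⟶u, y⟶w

The schema corresponds to seriality: ∀x ∃y Rxy.
(F1): fails — world v has no successor.
(F2): satisfies the condition.
(F3): fails — world u has no successor.

(F2)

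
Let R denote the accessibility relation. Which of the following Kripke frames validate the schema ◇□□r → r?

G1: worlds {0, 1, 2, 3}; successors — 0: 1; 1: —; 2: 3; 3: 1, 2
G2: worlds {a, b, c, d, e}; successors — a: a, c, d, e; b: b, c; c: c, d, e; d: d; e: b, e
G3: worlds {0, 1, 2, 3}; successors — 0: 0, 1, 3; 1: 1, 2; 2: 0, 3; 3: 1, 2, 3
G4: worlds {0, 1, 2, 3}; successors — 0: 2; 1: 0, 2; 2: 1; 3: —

This is the axiom for a generalized confluence (Geach) condition; its first-order frame correspondent is ∀x ∀y (xRy → ∃w (yR²w ∧ x = w)).
G1: fails — 0R1 but no w with 1R²w and 0=w.
G2: fails — aRc but no w with cR²w and a=w.
G3: condition met.
G4: fails — 1R2 but no w with 2R²w and 1=w.

G3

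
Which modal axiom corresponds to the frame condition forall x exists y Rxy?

A defining formula is □ψ → ◇ψ (the D axiom).
Suppose □ψ→◇ψ is valid. At any x set V(ψ)=W. Then □ψ at x, so ◇ψ at x, so x has a successor.

□ψ → ◇ψ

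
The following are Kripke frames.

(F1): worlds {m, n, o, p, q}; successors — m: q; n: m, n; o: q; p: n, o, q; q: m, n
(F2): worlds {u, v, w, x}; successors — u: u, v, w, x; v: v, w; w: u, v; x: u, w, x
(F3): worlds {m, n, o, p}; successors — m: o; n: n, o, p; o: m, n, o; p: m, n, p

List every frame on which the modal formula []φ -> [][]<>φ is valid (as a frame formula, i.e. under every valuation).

The schema corresponds to a generalized confluence (Geach) condition: forall x forall z (x R^2 z -> exists w (xRw & zRw)).
(F1): fails — mR²n but no w with mRw and nRw.
(F2): ✓.
(F3): fails — pR²m but no w with pRw and mRw.

(F2)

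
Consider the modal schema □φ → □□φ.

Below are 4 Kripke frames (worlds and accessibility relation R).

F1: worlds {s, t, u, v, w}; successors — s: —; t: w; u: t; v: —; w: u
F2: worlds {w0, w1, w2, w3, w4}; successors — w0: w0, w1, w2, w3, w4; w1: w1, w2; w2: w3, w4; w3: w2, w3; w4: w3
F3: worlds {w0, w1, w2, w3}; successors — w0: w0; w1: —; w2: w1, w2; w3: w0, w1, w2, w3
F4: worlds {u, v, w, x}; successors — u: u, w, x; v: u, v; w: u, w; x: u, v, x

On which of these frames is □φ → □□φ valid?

Frame correspondent (Sahlqvist): ∀x ∀y ∀z (Rxy ∧ Ryz → Rxz) — i.e. transitivity.
F1: fails — Rwu and Rut but not Rwt.
F2: fails — Rw1w2 and Rw2w4 but not Rw1w4.
F3: condition met.
F4: fails — Rwu and Rux but not Rwx.

F3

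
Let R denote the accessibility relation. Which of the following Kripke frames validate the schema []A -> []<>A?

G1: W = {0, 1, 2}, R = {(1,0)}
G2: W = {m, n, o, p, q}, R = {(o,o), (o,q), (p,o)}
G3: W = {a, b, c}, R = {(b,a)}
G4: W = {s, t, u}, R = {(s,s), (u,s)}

The schema corresponds to a generalized confluence (Geach) condition: forall x forall z (xRz -> exists w (xRw & zRw)).
G1: fails — 1R0 but no w with 1Rw and 0Rw.
G2: fails — oRq but no w with oRw and qRw.
G3: fails — bRa but no w with bRw and aRw.
G4: satisfies the condition.
Valid on: G4.

G4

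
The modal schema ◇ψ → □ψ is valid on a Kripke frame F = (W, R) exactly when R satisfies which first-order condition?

partial functionality: ∀x ∀y ∀z (Rxy ∧ Rxz → y = z)

Suppose ◇ψ→□ψ is valid. Take Rxy, Rxz and set V(ψ)={y}. Then ◇ψ at x, so □ψ at x, so ψ at z, i.e. z=y.
Conversely, on a frame with partial functionality the schema holds at every world under every valuation.
So the correspondent is partial functionality.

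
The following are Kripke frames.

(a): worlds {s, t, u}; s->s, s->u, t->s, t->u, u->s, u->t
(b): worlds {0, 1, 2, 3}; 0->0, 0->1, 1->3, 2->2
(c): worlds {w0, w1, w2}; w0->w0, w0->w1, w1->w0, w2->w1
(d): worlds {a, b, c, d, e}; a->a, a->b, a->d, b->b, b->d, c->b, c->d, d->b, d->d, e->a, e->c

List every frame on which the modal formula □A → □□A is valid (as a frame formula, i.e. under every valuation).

This is the axiom for transitivity; its first-order frame correspondent is ∀x ∀y ∀z (Rxy ∧ Ryz → Rxz).
(a): fails — Rut and Rtu but not Ruu.
(b): fails — R01 and R13 but not R03.
(c): fails — Rw1w0 and Rw0w1 but not Rw1w1.
(d): fails — Rea and Rab but not Reb.
Valid on no frame.

none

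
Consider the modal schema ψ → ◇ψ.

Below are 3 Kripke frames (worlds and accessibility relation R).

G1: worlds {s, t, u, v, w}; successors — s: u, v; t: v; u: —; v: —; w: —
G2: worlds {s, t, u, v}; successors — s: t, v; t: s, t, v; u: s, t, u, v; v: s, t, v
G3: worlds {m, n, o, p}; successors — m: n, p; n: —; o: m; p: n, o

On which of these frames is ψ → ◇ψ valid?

none

The schema corresponds to reflexivity: ∀x Rxx.
G1: fails — world s does not see itself.
G2: fails — world s does not see itself.
G3: fails — world m does not see itself.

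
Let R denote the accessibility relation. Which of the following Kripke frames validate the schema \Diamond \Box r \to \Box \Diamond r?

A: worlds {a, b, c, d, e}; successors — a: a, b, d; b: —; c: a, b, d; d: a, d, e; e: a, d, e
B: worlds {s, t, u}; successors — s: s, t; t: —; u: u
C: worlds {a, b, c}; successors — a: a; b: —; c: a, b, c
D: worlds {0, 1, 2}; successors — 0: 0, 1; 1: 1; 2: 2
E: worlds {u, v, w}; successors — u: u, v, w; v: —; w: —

D

This is the axiom for convergence; its first-order frame correspondent is \forall x \forall y \forall z (Rxy \wedge Rxz \to \exists w (Ryw \wedge Rzw)).
A: fails — Rab and Rab but b and b have no common successor.
B: fails — Rss and Rst but s and t have no common successor.
C: fails — Rca and Rcb but a and b have no common successor.
D: condition met.
E: fails — Ruv and Ruv but v and v have no common successor.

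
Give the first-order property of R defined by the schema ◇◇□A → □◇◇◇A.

This is a Sahlqvist (Geach-type) schema ◇^2□^1A → □^1◇^3A.
First-order correspondent: ∀x ∀y ∀z ((xR²y ∧ xRz) → ∃w (yRw ∧ zR³w)).

∀x ∀y ∀z ((xR²y ∧ xRz) → ∃w (yRw ∧ zR³w))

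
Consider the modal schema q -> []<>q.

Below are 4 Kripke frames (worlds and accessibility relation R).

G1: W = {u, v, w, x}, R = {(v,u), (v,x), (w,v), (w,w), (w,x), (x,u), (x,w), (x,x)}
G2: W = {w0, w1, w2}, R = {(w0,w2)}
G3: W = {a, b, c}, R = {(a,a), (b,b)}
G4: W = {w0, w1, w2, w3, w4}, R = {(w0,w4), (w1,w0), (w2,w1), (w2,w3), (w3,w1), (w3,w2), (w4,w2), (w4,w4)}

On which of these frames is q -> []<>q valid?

G3

This is the axiom for symmetry; its first-order frame correspondent is forall x forall y (Rxy -> Ryx).
G1: fails — Rvu but not Ruv.
G2: fails — Rw0w2 but not Rw2w0.
G3: satisfies the condition.
G4: fails — Rw1w0 but not Rw0w1.
Valid on: G3.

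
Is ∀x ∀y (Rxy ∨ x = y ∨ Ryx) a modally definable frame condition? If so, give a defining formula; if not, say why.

Any modally definable frame class is closed under disjoint unions.
Take 4 disjoint single-world reflexive frames: each is trivially connected, but their disjoint union has 4 worlds with no edge between distinct components, so it is not connected.
So no modal formula (or set of formulas) defines exactly the connected frames.

No — not modally definable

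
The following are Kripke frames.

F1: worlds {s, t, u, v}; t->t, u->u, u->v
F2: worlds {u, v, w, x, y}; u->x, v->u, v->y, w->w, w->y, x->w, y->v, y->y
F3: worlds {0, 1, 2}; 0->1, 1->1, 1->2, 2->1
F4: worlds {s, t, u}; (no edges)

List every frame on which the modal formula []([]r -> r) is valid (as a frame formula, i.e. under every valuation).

F4

Frame correspondent (Sahlqvist): forall x forall y (Rxy -> Ryy) — i.e. shift-reflexivity.
F1: fails — Ruv but not Rvv.
F2: fails — Rvu but not Ruu.
F3: fails — R12 but not R22.
F4: holds.
Valid on: F4.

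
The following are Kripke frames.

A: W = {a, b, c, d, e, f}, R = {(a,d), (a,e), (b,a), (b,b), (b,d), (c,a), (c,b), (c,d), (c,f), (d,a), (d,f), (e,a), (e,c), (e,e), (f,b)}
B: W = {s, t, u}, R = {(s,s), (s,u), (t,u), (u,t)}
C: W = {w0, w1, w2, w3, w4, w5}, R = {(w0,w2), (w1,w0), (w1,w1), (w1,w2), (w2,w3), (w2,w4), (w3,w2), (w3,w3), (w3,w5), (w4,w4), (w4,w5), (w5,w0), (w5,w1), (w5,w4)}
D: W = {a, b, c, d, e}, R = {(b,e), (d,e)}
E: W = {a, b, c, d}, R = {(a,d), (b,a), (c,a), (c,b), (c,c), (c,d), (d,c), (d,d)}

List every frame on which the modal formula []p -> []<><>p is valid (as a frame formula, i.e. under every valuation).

A, B

Frame correspondent (Sahlqvist): forall x forall z (xRz -> exists w (xRw & z R^2 w)) — i.e. a generalized confluence (Geach) condition.
A: condition met.
B: condition met.
C: fails — w1Rw0 but no w with w1Rw and w0R²w.
D: fails — bRe but no w with bRw and eR²w.
E: fails — bRa but no w with bRw and aR²w.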